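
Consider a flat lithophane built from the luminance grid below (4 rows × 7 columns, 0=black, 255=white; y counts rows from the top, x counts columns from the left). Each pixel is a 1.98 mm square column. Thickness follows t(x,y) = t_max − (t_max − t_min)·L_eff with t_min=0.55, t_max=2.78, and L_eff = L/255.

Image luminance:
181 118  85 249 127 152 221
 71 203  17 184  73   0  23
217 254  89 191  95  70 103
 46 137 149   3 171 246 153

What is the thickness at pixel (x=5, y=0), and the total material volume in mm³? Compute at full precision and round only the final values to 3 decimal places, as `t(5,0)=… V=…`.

t(5,0)=1.451 V=180.781

span = t_max - t_min = 2.78 - 0.55 = 2.230
L(5,0) = 152, L_eff = 152/255 = 0.596078
t(5,0) = 2.78 - 2.230·0.596078 = 1.451
Σt over all 4·7 pixels = 293969/6375 ≈ 46.1127843
V = pitch²·Σt = 1.98²·293969/6375 = 180.781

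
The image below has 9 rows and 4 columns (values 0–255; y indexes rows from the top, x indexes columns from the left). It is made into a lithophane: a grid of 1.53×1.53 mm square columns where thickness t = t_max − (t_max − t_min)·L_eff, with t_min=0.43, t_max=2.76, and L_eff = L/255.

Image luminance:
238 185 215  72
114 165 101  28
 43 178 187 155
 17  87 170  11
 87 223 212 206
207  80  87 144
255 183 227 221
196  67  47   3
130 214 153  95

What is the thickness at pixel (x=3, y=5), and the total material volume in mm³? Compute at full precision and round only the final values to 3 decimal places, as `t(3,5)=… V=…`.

t(3,5)=1.444 V=125.581

span = t_max - t_min = 2.76 - 0.43 = 2.330
L(3,5) = 144, L_eff = 144/255 = 0.564706
t(3,5) = 2.76 - 2.330·0.564706 = 1.444
Σt over all 9·4 pixels = 1367981/25500 ≈ 53.6463137
V = pitch²·Σt = 1.53²·1367981/25500 = 125.581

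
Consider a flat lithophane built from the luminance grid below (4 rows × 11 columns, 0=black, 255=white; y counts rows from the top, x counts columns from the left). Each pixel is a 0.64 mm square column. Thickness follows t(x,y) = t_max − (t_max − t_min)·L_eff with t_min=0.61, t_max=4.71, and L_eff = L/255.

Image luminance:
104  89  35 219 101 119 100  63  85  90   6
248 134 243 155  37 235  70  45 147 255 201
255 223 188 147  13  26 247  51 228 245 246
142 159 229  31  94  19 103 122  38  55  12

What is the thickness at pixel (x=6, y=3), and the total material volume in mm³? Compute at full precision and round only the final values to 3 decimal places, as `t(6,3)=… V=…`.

t(6,3)=3.054 V=47.650

span = t_max - t_min = 4.71 - 0.61 = 4.100
L(6,3) = 103, L_eff = 103/255 = 0.403922
t(6,3) = 4.71 - 4.100·0.403922 = 3.054
Σt over all 4·11 pixels = 148324/1275 ≈ 116.3325490
V = pitch²·Σt = 0.64²·148324/1275 = 47.650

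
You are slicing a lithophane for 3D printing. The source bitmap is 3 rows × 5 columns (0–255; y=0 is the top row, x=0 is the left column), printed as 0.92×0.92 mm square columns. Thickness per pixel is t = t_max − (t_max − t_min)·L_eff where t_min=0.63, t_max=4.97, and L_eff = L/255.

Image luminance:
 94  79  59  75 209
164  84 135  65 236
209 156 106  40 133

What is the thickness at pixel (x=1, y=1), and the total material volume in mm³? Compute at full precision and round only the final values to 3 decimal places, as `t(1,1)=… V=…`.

t(1,1)=3.540 V=36.536

span = t_max - t_min = 4.97 - 0.63 = 4.340
L(1,1) = 84, L_eff = 84/255 = 0.329412
t(1,1) = 4.97 - 4.340·0.329412 = 3.540
Σt over all 3·5 pixels = 1100729/25500 ≈ 43.1658431
V = pitch²·Σt = 0.92²·1100729/25500 = 36.536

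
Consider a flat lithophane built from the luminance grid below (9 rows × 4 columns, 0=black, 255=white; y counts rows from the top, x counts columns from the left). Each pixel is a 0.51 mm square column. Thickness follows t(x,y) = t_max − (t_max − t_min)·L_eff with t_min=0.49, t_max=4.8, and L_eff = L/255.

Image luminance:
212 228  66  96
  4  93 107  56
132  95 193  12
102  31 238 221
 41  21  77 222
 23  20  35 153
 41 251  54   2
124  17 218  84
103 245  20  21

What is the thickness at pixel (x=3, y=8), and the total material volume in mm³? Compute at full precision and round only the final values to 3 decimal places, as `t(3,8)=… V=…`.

t(3,8)=4.445 V=28.864

span = t_max - t_min = 4.8 - 0.49 = 4.310
L(3,8) = 21, L_eff = 21/255 = 0.082353
t(3,8) = 4.8 - 4.310·0.082353 = 4.445
Σt over all 9·4 pixels = 1414901/12750 ≈ 110.9726275
V = pitch²·Σt = 0.51²·1414901/12750 = 28.864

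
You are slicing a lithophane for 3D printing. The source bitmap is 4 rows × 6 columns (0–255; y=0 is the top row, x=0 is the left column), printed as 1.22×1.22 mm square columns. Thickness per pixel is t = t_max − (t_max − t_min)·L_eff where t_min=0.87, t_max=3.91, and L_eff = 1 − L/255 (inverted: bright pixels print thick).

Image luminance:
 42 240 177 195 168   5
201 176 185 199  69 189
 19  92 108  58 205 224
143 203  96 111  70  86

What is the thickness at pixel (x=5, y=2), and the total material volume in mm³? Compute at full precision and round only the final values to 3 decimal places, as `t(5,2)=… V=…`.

t(5,2)=3.540 V=88.941

span = t_max - t_min = 3.91 - 0.87 = 3.040
L(5,2) = 224, L_eff = 1 - 224/255 = 0.121569 (inverted)
t(5,2) = 3.91 - 3.040·0.121569 = 3.540
Σt over all 4·6 pixels = 126982/2125 ≈ 59.7562353
V = pitch²·Σt = 1.22²·126982/2125 = 88.941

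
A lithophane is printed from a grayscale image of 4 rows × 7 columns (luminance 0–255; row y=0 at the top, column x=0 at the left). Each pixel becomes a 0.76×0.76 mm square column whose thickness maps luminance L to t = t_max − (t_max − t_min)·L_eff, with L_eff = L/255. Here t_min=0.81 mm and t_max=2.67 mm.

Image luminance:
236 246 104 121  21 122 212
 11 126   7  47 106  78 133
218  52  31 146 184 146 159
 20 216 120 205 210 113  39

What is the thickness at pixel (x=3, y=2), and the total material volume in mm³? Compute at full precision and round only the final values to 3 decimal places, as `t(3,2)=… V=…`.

span = t_max - t_min = 2.67 - 0.81 = 1.860
L(3,2) = 146, L_eff = 146/255 = 0.572549
t(3,2) = 2.67 - 1.860·0.572549 = 1.605
Σt over all 4·7 pixels = 211431/4250 ≈ 49.7484706
V = pitch²·Σt = 0.76²·211431/4250 = 28.735

t(3,2)=1.605 V=28.735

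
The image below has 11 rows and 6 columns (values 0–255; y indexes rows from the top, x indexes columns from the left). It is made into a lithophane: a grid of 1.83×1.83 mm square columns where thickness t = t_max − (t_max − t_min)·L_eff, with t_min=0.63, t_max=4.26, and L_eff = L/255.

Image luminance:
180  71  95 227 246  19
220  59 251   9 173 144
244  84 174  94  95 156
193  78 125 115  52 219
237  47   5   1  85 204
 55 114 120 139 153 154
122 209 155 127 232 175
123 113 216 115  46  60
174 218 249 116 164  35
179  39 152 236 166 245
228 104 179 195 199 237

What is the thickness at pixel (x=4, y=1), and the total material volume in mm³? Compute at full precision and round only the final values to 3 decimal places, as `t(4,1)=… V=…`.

span = t_max - t_min = 4.26 - 0.63 = 3.630
L(4,1) = 173, L_eff = 173/255 = 0.678431
t(4,1) = 4.26 - 3.630·0.678431 = 1.797
Σt over all 11·6 pixels = 249403/1700 ≈ 146.7076471
V = pitch²·Σt = 1.83²·249403/1700 = 491.309

t(4,1)=1.797 V=491.309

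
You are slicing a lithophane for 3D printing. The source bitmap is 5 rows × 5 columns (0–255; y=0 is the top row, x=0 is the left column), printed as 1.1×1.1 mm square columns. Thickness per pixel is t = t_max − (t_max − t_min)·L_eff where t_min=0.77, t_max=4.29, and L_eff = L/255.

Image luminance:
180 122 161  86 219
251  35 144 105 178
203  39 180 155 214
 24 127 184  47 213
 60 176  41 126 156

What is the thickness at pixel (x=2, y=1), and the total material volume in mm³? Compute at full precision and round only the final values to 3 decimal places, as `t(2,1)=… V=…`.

t(2,1)=2.302 V=72.549

span = t_max - t_min = 4.29 - 0.77 = 3.520
L(2,1) = 144, L_eff = 144/255 = 0.564706
t(2,1) = 4.29 - 3.520·0.564706 = 2.302
Σt over all 5·5 pixels = 509641/8500 ≈ 59.9577647
V = pitch²·Σt = 1.1²·509641/8500 = 72.549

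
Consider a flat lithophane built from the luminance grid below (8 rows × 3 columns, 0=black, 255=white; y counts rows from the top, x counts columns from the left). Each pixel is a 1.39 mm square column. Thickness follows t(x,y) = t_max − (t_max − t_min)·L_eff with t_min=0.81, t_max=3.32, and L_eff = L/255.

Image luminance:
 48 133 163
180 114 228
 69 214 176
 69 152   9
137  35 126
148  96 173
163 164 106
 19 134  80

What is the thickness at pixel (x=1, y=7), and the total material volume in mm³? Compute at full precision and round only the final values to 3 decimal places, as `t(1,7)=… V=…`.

t(1,7)=2.001 V=98.113

span = t_max - t_min = 3.32 - 0.81 = 2.510
L(1,7) = 134, L_eff = 134/255 = 0.525490
t(1,7) = 3.32 - 2.510·0.525490 = 2.001
Σt over all 8·3 pixels = 323726/6375 ≈ 50.7805490
V = pitch²·Σt = 1.39²·323726/6375 = 98.113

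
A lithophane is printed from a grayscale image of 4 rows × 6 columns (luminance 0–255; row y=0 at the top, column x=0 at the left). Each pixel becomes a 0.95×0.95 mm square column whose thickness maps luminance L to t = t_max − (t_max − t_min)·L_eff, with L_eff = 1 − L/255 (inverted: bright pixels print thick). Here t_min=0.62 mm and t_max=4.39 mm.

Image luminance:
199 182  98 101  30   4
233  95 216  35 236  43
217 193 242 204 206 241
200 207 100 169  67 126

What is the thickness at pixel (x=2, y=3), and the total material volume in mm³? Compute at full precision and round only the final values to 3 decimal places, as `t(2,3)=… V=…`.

t(2,3)=2.098 V=62.051

span = t_max - t_min = 4.39 - 0.62 = 3.770
L(2,3) = 100, L_eff = 1 - 100/255 = 0.607843 (inverted)
t(2,3) = 4.39 - 3.770·0.607843 = 2.098
Σt over all 4·6 pixels = 438307/6375 ≈ 68.7540392
V = pitch²·Σt = 0.95²·438307/6375 = 62.051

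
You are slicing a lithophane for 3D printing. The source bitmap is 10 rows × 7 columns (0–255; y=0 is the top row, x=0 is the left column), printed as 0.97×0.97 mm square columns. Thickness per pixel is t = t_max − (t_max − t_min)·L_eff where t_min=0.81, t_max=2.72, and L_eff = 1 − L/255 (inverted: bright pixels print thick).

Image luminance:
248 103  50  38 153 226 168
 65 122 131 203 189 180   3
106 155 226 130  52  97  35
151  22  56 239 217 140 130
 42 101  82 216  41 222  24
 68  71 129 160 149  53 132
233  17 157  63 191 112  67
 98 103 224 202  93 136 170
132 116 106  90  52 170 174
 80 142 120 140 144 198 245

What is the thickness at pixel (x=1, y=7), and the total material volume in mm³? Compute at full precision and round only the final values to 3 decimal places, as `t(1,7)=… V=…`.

t(1,7)=1.581 V=116.072

span = t_max - t_min = 2.72 - 0.81 = 1.910
L(1,7) = 103, L_eff = 1 - 103/255 = 0.596078 (inverted)
t(1,7) = 2.72 - 1.910·0.596078 = 1.581
Σt over all 10·7 pixels = 12583/102 ≈ 123.3627451
V = pitch²·Σt = 0.97²·12583/102 = 116.072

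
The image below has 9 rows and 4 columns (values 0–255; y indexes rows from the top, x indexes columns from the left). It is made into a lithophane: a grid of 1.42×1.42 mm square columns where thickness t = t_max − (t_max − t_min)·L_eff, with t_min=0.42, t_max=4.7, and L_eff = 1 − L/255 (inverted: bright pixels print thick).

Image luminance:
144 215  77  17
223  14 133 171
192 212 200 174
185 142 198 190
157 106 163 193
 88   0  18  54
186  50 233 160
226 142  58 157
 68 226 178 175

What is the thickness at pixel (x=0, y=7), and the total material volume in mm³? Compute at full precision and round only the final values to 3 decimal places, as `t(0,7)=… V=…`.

span = t_max - t_min = 4.7 - 0.42 = 4.280
L(0,7) = 226, L_eff = 1 - 226/255 = 0.113725 (inverted)
t(0,7) = 4.7 - 4.280·0.113725 = 4.213
Σt over all 9·4 pixels = 128953/1275 ≈ 101.1396078
V = pitch²·Σt = 1.42²·128953/1275 = 203.938

t(0,7)=4.213 V=203.938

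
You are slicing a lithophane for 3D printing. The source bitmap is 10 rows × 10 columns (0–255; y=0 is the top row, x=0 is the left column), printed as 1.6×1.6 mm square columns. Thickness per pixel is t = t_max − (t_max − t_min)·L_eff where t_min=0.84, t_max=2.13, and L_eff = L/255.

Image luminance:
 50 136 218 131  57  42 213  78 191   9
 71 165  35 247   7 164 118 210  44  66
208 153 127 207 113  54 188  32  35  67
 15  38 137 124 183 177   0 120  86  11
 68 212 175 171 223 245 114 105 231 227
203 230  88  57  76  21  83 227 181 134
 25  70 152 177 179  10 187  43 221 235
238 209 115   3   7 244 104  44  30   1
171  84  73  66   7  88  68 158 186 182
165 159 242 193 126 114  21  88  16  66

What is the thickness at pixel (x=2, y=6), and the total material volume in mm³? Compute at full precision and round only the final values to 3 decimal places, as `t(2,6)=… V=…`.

span = t_max - t_min = 2.13 - 0.84 = 1.290
L(2,6) = 152, L_eff = 152/255 = 0.596078
t(2,6) = 2.13 - 1.290·0.596078 = 1.361
Σt over all 10·10 pixels = 259201/1700 ≈ 152.4711765
V = pitch²·Σt = 1.6²·259201/1700 = 390.326

t(2,6)=1.361 V=390.326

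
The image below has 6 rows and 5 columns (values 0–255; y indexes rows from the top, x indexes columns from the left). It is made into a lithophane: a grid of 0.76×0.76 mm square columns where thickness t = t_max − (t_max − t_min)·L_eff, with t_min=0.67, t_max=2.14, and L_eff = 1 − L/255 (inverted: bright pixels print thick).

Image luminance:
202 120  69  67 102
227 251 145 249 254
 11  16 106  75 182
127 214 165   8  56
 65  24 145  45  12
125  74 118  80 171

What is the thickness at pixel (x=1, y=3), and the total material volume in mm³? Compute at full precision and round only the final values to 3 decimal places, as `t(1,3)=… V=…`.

span = t_max - t_min = 2.14 - 0.67 = 1.470
L(1,3) = 214, L_eff = 1 - 214/255 = 0.160784 (inverted)
t(1,3) = 2.14 - 1.470·0.160784 = 1.904
Σt over all 6·5 pixels = 68519/1700 ≈ 40.3052941
V = pitch²·Σt = 0.76²·68519/1700 = 23.280

t(1,3)=1.904 V=23.280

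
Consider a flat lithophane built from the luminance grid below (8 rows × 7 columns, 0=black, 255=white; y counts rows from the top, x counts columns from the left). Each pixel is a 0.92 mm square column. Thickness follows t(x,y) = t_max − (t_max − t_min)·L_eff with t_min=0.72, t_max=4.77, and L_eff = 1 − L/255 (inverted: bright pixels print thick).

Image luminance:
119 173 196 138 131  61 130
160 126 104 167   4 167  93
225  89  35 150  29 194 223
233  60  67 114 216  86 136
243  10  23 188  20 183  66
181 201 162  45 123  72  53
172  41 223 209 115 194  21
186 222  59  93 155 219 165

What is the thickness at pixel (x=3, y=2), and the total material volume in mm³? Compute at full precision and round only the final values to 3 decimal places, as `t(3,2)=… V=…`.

span = t_max - t_min = 4.77 - 0.72 = 4.050
L(3,2) = 150, L_eff = 1 - 150/255 = 0.411765 (inverted)
t(3,2) = 4.77 - 4.050·0.411765 = 3.102
Σt over all 8·7 pixels = 132417/850 ≈ 155.7847059
V = pitch²·Σt = 0.92²·132417/850 = 131.856

t(3,2)=3.102 V=131.856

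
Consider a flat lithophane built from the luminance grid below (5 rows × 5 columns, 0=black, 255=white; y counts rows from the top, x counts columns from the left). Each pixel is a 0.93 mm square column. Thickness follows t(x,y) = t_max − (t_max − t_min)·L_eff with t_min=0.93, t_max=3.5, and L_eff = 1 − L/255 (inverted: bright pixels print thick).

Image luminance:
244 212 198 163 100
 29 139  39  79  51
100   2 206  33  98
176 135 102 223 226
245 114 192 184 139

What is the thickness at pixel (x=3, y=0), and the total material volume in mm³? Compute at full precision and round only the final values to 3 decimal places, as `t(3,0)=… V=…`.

span = t_max - t_min = 3.5 - 0.93 = 2.570
L(3,0) = 163, L_eff = 1 - 163/255 = 0.360784 (inverted)
t(3,0) = 3.5 - 2.570·0.360784 = 2.573
Σt over all 5·5 pixels = 122844/2125 ≈ 57.8089412
V = pitch²·Σt = 0.93²·122844/2125 = 49.999

t(3,0)=2.573 V=49.999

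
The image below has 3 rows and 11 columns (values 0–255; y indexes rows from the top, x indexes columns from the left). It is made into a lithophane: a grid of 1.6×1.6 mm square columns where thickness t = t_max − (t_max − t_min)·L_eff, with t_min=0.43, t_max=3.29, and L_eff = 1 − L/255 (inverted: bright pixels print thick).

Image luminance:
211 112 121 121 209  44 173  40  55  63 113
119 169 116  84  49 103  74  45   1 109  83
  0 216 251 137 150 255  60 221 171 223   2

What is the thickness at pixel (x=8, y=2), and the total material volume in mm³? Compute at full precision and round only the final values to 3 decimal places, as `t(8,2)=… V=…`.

span = t_max - t_min = 3.29 - 0.43 = 2.860
L(8,2) = 171, L_eff = 1 - 171/255 = 0.329412 (inverted)
t(8,2) = 3.29 - 2.860·0.329412 = 2.348
Σt over all 3·11 pixels = 98483/1700 ≈ 57.9311765
V = pitch²·Σt = 1.6²·98483/1700 = 148.304

t(8,2)=2.348 V=148.304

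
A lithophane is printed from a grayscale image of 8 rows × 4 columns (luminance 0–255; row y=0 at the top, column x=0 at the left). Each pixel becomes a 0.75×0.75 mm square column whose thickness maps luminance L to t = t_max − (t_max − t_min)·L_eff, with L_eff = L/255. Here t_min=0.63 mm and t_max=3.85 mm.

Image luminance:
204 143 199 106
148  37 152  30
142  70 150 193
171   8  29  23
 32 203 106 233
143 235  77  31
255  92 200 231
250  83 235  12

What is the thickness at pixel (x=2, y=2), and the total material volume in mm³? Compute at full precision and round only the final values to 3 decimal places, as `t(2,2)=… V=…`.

t(2,2)=1.956 V=39.304

span = t_max - t_min = 3.85 - 0.63 = 3.220
L(2,2) = 150, L_eff = 150/255 = 0.588235
t(2,2) = 3.85 - 3.220·0.588235 = 1.956
Σt over all 8·4 pixels = 890897/12750 ≈ 69.8742745
V = pitch²·Σt = 0.75²·890897/12750 = 39.304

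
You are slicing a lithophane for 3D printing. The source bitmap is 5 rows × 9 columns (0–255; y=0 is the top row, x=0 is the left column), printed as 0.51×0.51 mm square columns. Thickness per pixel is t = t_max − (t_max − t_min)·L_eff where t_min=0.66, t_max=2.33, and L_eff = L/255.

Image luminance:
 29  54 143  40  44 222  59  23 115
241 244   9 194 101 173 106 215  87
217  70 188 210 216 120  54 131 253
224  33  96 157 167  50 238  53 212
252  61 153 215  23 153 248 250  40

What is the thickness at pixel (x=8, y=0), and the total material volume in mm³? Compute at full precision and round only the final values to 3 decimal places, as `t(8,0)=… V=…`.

span = t_max - t_min = 2.33 - 0.66 = 1.670
L(8,0) = 115, L_eff = 115/255 = 0.450980
t(8,0) = 2.33 - 1.670·0.450980 = 1.577
Σt over all 5·9 pixels = 273519/4250 ≈ 64.3574118
V = pitch²·Σt = 0.51²·273519/4250 = 16.739

t(8,0)=1.577 V=16.739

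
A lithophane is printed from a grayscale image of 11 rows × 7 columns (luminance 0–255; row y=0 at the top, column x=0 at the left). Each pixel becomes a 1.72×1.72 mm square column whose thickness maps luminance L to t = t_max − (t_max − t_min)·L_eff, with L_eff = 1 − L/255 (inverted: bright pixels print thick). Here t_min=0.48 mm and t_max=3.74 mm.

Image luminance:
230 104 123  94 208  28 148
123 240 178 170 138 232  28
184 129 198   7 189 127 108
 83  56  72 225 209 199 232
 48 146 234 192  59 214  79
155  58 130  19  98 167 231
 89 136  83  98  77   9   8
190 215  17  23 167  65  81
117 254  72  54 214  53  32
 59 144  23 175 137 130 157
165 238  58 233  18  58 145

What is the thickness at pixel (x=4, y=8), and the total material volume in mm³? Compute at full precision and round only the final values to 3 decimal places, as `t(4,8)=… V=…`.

span = t_max - t_min = 3.74 - 0.48 = 3.260
L(4,8) = 214, L_eff = 1 - 214/255 = 0.160784 (inverted)
t(4,8) = 3.74 - 3.260·0.160784 = 3.216
Σt over all 11·7 pixels = 1025029/6375 ≈ 160.7888627
V = pitch²·Σt = 1.72²·1025029/6375 = 475.678

t(4,8)=3.216 V=475.678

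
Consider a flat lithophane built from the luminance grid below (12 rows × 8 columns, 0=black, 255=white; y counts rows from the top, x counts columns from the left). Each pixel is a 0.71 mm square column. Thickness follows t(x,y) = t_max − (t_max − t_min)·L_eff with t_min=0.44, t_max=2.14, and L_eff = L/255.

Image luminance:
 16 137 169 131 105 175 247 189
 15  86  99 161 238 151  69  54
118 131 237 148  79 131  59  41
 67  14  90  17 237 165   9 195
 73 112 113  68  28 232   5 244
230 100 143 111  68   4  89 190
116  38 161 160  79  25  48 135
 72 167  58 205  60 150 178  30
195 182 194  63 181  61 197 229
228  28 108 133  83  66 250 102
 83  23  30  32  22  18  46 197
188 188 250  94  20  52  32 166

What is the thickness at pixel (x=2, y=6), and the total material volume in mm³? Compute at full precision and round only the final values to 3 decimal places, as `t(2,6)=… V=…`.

t(2,6)=1.067 V=66.551

span = t_max - t_min = 2.14 - 0.44 = 1.700
L(2,6) = 161, L_eff = 161/255 = 0.631373
t(2,6) = 2.14 - 1.700·0.631373 = 1.067
Σt over all 12·8 pixels = 132.02
V = pitch²·Σt = 0.71²·132.02 = 66.551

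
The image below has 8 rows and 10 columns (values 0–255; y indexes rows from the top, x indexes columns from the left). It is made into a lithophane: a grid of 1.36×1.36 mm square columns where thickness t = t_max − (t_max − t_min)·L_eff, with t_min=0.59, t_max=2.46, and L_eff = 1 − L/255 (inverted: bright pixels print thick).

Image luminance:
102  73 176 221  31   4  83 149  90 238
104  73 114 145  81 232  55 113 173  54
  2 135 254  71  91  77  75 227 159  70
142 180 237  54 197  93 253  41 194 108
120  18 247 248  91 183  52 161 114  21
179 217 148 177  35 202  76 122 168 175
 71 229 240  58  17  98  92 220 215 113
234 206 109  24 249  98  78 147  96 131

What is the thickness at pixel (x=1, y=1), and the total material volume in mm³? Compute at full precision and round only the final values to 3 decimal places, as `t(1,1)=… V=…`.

t(1,1)=1.125 V=229.042

span = t_max - t_min = 2.46 - 0.59 = 1.870
L(1,1) = 73, L_eff = 1 - 73/255 = 0.713725 (inverted)
t(1,1) = 2.46 - 1.870·0.713725 = 1.125
Σt over all 8·10 pixels = 743/6 ≈ 123.8333333
V = pitch²·Σt = 1.36²·743/6 = 229.042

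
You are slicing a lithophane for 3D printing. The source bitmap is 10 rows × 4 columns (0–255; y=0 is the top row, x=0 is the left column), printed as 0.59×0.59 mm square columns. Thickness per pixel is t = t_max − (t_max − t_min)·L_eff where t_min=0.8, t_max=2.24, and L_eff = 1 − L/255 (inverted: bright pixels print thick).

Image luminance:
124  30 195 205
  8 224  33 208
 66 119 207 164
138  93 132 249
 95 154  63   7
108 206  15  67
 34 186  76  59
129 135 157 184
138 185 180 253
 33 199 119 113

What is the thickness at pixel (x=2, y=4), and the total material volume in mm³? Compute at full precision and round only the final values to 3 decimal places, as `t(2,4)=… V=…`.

span = t_max - t_min = 2.24 - 0.8 = 1.440
L(2,4) = 63, L_eff = 1 - 63/255 = 0.752941 (inverted)
t(2,4) = 2.24 - 1.440·0.752941 = 1.156
Σt over all 10·4 pixels = 25816/425 ≈ 60.7435294
V = pitch²·Σt = 0.59²·25816/425 = 21.145

t(2,4)=1.156 V=21.145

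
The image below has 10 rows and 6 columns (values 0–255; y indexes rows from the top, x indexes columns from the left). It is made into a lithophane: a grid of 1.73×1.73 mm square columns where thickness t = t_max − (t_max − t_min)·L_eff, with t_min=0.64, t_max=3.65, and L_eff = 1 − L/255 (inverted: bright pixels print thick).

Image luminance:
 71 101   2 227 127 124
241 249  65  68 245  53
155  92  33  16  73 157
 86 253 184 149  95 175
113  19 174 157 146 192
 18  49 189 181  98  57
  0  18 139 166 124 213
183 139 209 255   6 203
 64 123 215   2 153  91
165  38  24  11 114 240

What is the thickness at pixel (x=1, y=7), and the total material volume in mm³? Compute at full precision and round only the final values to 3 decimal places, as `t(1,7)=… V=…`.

span = t_max - t_min = 3.65 - 0.64 = 3.010
L(1,7) = 139, L_eff = 1 - 139/255 = 0.454902 (inverted)
t(1,7) = 3.65 - 3.010·0.454902 = 2.281
Σt over all 10·6 pixels = 1061743/8500 ≈ 124.9109412
V = pitch²·Σt = 1.73²·1061743/8500 = 373.846

t(1,7)=2.281 V=373.846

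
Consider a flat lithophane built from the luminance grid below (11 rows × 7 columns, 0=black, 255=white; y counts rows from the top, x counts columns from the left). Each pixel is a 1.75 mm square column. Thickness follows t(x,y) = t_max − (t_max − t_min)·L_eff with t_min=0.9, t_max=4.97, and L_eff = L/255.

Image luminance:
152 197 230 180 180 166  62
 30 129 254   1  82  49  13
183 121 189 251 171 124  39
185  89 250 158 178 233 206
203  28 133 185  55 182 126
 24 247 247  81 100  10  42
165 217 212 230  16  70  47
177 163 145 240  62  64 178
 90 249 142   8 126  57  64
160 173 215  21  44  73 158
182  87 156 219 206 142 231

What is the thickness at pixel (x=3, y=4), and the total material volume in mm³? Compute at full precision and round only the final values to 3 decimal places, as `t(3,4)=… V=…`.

t(3,4)=2.017 V=656.110

span = t_max - t_min = 4.97 - 0.9 = 4.070
L(3,4) = 185, L_eff = 185/255 = 0.725490
t(3,4) = 4.97 - 4.070·0.725490 = 2.017
Σt over all 11·7 pixels = 1821039/8500 ≈ 214.2398824
V = pitch²·Σt = 1.75²·1821039/8500 = 656.110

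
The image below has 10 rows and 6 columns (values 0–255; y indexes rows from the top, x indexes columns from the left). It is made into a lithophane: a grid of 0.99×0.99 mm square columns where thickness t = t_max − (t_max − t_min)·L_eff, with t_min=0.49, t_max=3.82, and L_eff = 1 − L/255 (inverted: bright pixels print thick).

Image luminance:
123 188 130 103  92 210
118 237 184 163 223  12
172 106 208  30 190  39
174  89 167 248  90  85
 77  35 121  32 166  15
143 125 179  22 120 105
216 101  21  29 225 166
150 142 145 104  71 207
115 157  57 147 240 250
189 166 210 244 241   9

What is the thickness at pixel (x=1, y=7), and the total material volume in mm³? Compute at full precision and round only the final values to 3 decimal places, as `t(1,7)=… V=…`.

span = t_max - t_min = 3.82 - 0.49 = 3.330
L(1,7) = 142, L_eff = 1 - 142/255 = 0.443137 (inverted)
t(1,7) = 3.82 - 3.330·0.443137 = 2.344
Σt over all 10·6 pixels = 1151553/8500 ≈ 135.4768235
V = pitch²·Σt = 0.99²·1151553/8500 = 132.781

t(1,7)=2.344 V=132.781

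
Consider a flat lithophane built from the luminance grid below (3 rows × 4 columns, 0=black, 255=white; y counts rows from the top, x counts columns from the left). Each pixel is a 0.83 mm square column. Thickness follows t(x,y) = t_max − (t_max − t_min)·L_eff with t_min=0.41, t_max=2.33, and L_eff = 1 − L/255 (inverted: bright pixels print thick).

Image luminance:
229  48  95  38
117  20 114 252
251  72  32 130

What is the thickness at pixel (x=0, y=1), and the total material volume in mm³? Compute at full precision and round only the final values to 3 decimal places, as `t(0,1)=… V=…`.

span = t_max - t_min = 2.33 - 0.41 = 1.920
L(0,1) = 117, L_eff = 1 - 117/255 = 0.541176 (inverted)
t(0,1) = 2.33 - 1.920·0.541176 = 1.291
Σt over all 3·4 pixels = 32823/2125 ≈ 15.4461176
V = pitch²·Σt = 0.83²·32823/2125 = 10.641

t(0,1)=1.291 V=10.641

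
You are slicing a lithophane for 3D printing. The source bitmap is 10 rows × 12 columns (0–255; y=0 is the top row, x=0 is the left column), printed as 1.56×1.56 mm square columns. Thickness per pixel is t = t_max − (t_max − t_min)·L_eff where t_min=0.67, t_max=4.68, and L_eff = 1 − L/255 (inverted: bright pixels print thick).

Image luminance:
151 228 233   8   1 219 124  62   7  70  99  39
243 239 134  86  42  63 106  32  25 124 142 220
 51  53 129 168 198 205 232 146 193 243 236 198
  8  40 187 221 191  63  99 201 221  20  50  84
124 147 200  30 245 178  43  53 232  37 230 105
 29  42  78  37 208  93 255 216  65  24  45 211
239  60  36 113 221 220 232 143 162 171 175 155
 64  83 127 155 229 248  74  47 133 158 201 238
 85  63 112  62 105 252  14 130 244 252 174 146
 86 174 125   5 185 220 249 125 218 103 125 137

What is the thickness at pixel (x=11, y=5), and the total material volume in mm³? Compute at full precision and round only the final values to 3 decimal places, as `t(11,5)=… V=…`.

span = t_max - t_min = 4.68 - 0.67 = 4.010
L(11,5) = 211, L_eff = 1 - 211/255 = 0.172549 (inverted)
t(11,5) = 4.68 - 4.010·0.172549 = 3.988
Σt over all 10·12 pixels = 2130184/6375 ≈ 334.1465098
V = pitch²·Σt = 1.56²·2130184/6375 = 813.179

t(11,5)=3.988 V=813.179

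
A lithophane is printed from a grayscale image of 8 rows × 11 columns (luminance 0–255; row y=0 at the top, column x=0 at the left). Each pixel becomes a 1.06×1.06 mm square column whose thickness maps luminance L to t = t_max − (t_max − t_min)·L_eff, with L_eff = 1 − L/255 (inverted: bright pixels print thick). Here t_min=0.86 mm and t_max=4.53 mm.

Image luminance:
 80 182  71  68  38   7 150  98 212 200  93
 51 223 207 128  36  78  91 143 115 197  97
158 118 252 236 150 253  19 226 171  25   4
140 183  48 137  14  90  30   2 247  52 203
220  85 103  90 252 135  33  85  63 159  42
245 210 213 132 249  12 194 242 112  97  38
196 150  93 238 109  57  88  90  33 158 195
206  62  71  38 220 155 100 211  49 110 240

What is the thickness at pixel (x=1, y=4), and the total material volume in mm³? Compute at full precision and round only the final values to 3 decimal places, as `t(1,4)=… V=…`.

t(1,4)=2.083 V=266.198

span = t_max - t_min = 4.53 - 0.86 = 3.670
L(1,4) = 85, L_eff = 1 - 85/255 = 0.666667 (inverted)
t(1,4) = 4.53 - 3.670·0.666667 = 2.083
Σt over all 8·11 pixels = 355373/1500 ≈ 236.9153333
V = pitch²·Σt = 1.06²·355373/1500 = 266.198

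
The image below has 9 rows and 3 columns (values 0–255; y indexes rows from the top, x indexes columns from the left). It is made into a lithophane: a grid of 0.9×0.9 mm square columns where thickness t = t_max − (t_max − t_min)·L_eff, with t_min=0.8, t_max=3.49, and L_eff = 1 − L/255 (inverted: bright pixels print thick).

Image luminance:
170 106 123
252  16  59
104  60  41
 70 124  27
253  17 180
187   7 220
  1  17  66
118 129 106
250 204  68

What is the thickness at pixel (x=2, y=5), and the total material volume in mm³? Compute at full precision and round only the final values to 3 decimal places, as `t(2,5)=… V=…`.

span = t_max - t_min = 3.49 - 0.8 = 2.690
L(2,5) = 220, L_eff = 1 - 220/255 = 0.137255 (inverted)
t(2,5) = 3.49 - 2.690·0.137255 = 3.121
Σt over all 9·3 pixels = 3179/60 ≈ 52.9833333
V = pitch²·Σt = 0.9²·3179/60 = 42.917

t(2,5)=3.121 V=42.917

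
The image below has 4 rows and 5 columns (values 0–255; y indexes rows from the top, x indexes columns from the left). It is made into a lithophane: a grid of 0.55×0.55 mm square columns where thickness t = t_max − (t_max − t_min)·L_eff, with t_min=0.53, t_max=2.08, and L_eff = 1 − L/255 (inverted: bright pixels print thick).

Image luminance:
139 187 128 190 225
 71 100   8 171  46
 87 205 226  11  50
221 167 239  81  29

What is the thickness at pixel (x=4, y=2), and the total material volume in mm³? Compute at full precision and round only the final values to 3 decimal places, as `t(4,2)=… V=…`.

span = t_max - t_min = 2.08 - 0.53 = 1.550
L(4,2) = 50, L_eff = 1 - 50/255 = 0.803922 (inverted)
t(4,2) = 2.08 - 1.550·0.803922 = 0.834
Σt over all 4·5 pixels = 134071/5100 ≈ 26.2884314
V = pitch²·Σt = 0.55²·134071/5100 = 7.952

t(4,2)=0.834 V=7.952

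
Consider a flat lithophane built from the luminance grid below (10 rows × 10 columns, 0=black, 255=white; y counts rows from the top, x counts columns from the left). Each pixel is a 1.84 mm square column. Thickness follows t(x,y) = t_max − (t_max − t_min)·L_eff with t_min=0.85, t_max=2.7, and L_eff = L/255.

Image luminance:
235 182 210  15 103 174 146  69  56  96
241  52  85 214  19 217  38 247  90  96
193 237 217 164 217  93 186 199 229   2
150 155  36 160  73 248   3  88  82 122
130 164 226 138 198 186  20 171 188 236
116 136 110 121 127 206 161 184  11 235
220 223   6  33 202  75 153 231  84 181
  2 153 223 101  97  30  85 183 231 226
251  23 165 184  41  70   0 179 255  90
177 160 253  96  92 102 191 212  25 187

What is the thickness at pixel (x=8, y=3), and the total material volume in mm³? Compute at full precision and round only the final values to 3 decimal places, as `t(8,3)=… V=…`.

t(8,3)=2.105 V=570.364

span = t_max - t_min = 2.7 - 0.85 = 1.850
L(8,3) = 82, L_eff = 82/255 = 0.321569
t(8,3) = 2.7 - 1.850·0.321569 = 2.105
Σt over all 10·10 pixels = 57279/340 ≈ 168.4676471
V = pitch²·Σt = 1.84²·57279/340 = 570.364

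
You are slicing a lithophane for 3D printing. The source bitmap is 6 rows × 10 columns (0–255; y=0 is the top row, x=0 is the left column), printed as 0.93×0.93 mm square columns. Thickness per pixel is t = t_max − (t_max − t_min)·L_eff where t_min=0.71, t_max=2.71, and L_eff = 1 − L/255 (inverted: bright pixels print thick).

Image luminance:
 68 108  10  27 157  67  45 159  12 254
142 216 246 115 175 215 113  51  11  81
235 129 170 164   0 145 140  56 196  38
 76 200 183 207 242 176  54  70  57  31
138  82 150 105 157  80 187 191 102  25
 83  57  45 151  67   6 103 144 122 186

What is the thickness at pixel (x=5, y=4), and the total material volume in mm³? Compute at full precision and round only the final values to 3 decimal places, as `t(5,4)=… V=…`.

t(5,4)=1.337 V=84.479

span = t_max - t_min = 2.71 - 0.71 = 2.000
L(5,4) = 80, L_eff = 1 - 80/255 = 0.686275 (inverted)
t(5,4) = 2.71 - 2.000·0.686275 = 1.337
Σt over all 6·10 pixels = 24907/255 ≈ 97.6745098
V = pitch²·Σt = 0.93²·24907/255 = 84.479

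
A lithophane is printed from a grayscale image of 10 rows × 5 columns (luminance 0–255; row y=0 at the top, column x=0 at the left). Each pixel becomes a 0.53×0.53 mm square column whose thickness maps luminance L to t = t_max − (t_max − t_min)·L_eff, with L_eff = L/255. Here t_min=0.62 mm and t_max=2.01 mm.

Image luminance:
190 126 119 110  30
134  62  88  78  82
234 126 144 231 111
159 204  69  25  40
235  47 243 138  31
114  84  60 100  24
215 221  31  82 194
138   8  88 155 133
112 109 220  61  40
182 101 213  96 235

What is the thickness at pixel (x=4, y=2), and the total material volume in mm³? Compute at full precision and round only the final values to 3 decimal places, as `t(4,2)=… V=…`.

t(4,2)=1.405 V=18.933

span = t_max - t_min = 2.01 - 0.62 = 1.390
L(4,2) = 111, L_eff = 111/255 = 0.435294
t(4,2) = 2.01 - 1.390·0.435294 = 1.405
Σt over all 10·5 pixels = 286457/4250 ≈ 67.4016471
V = pitch²·Σt = 0.53²·286457/4250 = 18.933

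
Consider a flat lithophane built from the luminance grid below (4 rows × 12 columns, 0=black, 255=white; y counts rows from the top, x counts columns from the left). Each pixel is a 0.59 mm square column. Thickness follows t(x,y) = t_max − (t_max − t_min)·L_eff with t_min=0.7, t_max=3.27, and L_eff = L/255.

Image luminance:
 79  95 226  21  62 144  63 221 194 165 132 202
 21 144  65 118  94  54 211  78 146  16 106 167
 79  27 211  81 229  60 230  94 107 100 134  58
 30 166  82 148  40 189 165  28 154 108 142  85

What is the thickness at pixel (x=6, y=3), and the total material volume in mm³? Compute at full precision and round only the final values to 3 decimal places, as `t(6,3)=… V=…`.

t(6,3)=1.607 V=35.093

span = t_max - t_min = 3.27 - 0.7 = 2.570
L(6,3) = 165, L_eff = 165/255 = 0.647059
t(6,3) = 3.27 - 2.570·0.647059 = 1.607
Σt over all 4·12 pixels = 856911/8500 ≈ 100.8130588
V = pitch²·Σt = 0.59²·856911/8500 = 35.093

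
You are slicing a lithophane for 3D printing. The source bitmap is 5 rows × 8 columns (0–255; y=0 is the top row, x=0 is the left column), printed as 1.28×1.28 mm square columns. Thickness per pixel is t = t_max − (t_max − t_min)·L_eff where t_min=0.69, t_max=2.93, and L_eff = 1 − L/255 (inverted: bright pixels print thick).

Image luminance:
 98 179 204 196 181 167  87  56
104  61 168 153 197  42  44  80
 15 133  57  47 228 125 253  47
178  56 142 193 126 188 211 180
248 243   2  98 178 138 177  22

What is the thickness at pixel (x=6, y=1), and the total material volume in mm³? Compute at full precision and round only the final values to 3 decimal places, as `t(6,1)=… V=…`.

t(6,1)=1.077 V=121.527

span = t_max - t_min = 2.93 - 0.69 = 2.240
L(6,1) = 44, L_eff = 1 - 44/255 = 0.827451 (inverted)
t(6,1) = 2.93 - 2.240·0.827451 = 1.077
Σt over all 5·8 pixels = 472862/6375 ≈ 74.1744314
V = pitch²·Σt = 1.28²·472862/6375 = 121.527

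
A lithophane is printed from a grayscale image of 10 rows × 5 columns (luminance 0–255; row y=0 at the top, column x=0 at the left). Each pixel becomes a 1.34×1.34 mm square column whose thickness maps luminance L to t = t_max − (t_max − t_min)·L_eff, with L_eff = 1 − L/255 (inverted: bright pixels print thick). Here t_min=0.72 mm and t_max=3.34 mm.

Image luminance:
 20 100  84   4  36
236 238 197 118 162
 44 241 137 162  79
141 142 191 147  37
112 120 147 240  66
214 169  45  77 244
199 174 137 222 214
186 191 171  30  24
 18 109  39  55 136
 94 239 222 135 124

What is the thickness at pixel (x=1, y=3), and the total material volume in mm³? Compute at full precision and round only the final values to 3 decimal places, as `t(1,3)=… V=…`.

t(1,3)=2.179 V=187.677

span = t_max - t_min = 3.34 - 0.72 = 2.620
L(1,3) = 142, L_eff = 1 - 142/255 = 0.443137 (inverted)
t(1,3) = 3.34 - 2.620·0.443137 = 2.179
Σt over all 10·5 pixels = 444213/4250 ≈ 104.5207059
V = pitch²·Σt = 1.34²·444213/4250 = 187.677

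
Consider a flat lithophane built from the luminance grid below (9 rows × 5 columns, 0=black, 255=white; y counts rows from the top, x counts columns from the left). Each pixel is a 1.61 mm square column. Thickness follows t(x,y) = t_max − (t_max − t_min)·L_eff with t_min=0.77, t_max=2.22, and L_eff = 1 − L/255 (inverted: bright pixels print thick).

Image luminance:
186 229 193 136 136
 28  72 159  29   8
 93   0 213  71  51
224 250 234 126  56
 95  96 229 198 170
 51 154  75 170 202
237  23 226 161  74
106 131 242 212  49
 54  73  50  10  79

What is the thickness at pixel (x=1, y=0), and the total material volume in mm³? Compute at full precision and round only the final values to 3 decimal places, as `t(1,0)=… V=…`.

span = t_max - t_min = 2.22 - 0.77 = 1.450
L(1,0) = 229, L_eff = 1 - 229/255 = 0.101961 (inverted)
t(1,0) = 2.22 - 1.450·0.101961 = 2.072
Σt over all 9·5 pixels = 66.84
V = pitch²·Σt = 1.61²·66.84 = 173.256

t(1,0)=2.072 V=173.256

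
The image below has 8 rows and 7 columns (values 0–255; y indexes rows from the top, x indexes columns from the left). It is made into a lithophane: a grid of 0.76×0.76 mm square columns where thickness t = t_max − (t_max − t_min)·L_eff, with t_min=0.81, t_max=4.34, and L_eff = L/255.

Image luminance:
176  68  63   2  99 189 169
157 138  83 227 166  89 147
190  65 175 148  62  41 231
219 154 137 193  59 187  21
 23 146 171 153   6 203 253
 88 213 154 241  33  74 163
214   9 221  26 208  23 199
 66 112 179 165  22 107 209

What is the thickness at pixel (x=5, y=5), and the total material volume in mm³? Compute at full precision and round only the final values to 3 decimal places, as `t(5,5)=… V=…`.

span = t_max - t_min = 4.34 - 0.81 = 3.530
L(5,5) = 74, L_eff = 74/255 = 0.290196
t(5,5) = 4.34 - 3.530·0.290196 = 3.316
Σt over all 8·7 pixels = 901978/6375 ≈ 141.4867451
V = pitch²·Σt = 0.76²·901978/6375 = 81.723

t(5,5)=3.316 V=81.723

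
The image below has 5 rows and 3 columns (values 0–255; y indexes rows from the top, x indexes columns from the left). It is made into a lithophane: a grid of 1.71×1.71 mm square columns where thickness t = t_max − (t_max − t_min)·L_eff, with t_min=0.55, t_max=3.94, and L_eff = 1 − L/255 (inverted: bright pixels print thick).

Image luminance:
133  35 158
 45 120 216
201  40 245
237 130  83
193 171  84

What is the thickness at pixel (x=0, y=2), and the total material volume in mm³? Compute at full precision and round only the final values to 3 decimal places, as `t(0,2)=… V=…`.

t(0,2)=3.222 V=105.408

span = t_max - t_min = 3.94 - 0.55 = 3.390
L(0,2) = 201, L_eff = 1 - 201/255 = 0.211765 (inverted)
t(0,2) = 3.94 - 3.390·0.211765 = 3.222
Σt over all 5·3 pixels = 36.048
V = pitch²·Σt = 1.71²·36.048 = 105.408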